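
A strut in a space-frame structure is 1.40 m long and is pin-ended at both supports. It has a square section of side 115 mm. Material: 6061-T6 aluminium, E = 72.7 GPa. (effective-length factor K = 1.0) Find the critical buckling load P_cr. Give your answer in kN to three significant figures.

P_cr ≈ 5340 kN

I = a⁴/12 = 115⁴/12 = 1.458×10^7 mm⁴
I = 1.458×10^7 mm⁴ = 1.458×10^-5 m⁴
Effective length L_e = K·L = 1 × 1.40 = 1.400 m
P_cr = π²EI / L_e² = π² × 72.7×10⁹ × 1.458×10^-5 / 1.400² = 5.336×10^6 N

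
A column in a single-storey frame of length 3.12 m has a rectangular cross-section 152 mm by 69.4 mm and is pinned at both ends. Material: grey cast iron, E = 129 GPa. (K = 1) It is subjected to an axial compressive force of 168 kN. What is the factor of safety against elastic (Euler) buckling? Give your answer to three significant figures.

Buckling occurs about the weak axis: I_min = h·b³/12 with b = 69.4 mm (the shorter side).
I_min = 152×69.4³/12 = 4.234×10^6 mm⁴
I = 4.234×10^6 mm⁴ = 4.234×10^-6 m⁴
Effective length L_e = K·L = 1 × 3.12 = 3.120 m
P_cr = π²EI / L_e² = π² × 129×10⁹ × 4.234×10^-6 / 3.120² = 5.538×10^5 N
Factor of safety n = P_cr / P = 553.76 / 168 = 3.30

n ≈ 3.30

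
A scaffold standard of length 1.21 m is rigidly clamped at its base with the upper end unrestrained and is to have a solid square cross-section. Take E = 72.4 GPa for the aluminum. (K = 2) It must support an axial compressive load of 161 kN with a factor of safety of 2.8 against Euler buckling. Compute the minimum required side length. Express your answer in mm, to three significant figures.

Required P_cr = n·P = 2.8 × 161 = 450.8 kN
L_e = K·L = 2 × 1.21 = 2.420 m
Required I = P_cr·L_e²/(π²E) = 4.508×10^5 × 2.420² / (π² × 7.24×10^10) = 3.695×10^-6 m⁴
I_req = 3.695×10^6 mm⁴
Solid square: I = a⁴/12  ⇒  a = (12I)^(1/4) = (12×3.695×10^6)^(1/4) = 81.6 mm

a ≈ 81.6 mm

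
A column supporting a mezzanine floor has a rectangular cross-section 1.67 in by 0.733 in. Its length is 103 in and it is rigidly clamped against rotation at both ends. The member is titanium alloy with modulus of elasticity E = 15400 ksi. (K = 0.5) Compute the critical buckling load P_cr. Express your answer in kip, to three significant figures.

Buckling occurs about the weak axis: I_min = h·b³/12 with b = 0.733 in (the shorter side).
I_min = 1.67×0.733³/12 = 5.481×10^-2 in⁴
Effective length L_e = K·L = 0.5 × 103 = 51.50 in
P_cr = π²EI / L_e² = π² × 15400×10³ × 5.481×10^-2 / 51.50² = 3.141×10^3 lb

P_cr ≈ 3.14 kip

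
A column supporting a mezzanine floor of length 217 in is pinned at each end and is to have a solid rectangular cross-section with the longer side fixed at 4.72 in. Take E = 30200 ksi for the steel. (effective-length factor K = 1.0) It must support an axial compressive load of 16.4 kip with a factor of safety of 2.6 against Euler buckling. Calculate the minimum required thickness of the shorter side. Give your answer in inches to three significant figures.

b ≈ 2.58 in

Required P_cr = n·P = 2.6 × 16.4 = 42.64 kip
L_e = K·L = 1 × 217 = 217.0 in
Required I = P_cr·L_e²/(π²E) = 4.264×10^4 × 217.0² / (π² × 3.02×10^7) = 6.736 in⁴
Rectangle, weak axis: I_min = h·b³/12 with h = 4.72 in fixed  ⇒  b = (12I/h)^(1/3) = 2.58 in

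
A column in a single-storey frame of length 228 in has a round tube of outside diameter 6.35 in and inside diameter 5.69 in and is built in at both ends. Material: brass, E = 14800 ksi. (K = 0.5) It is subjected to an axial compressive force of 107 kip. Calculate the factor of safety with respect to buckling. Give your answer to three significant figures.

d_o = 6.35 in, d_i = 5.69 in
I = π(d_o⁴ − d_i⁴)/64 = π(6.35⁴ − 5.690⁴)/64 = 28.36 in⁴
Effective length L_e = K·L = 0.5 × 228 = 114.0 in
P_cr = π²EI / L_e² = π² × 14800×10³ × 28.36 / 114.0² = 3.187×10^5 lb
Factor of safety n = P_cr / P = 318.73 / 107 = 2.98

n ≈ 2.98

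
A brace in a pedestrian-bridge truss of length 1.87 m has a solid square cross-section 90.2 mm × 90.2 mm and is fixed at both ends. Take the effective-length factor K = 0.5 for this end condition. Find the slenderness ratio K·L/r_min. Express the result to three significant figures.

I = a⁴/12 = 90.2⁴/12 = 5.516×10^6 mm⁴
A = 8.136×10^3 mm²;  r_min = √(I/A) = √(5.516×10^6/8.136×10^3) = 26.04 mm
L_e = K·L = 0.5 × 1.87 m = 0.9350 m = 935.00 mm
λ = L_e / r_min = 935.00 / 26.04 = 35.9

λ ≈ 35.9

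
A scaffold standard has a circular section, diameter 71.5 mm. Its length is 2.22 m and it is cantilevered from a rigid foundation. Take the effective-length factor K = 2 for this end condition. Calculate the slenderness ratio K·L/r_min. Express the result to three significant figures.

For a solid circle r = d/4 = 71.5/4 = 17.88 mm
L_e = K·L = 2 × 2.22 m = 4.440 m = 4440.0 mm
λ = L_e / r_min = 4440.0 / 17.88 = 248

λ ≈ 248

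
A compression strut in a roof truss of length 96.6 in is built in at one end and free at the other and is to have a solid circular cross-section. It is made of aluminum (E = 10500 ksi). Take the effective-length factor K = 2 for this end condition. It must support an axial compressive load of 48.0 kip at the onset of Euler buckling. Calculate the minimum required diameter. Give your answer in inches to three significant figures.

d ≈ 4.33 in

L_e = K·L = 2 × 96.6 = 193.2 in
Required I = P_cr·L_e²/(π²E) = 4.800×10^4 × 193.2² / (π² × 1.05×10^7) = 17.29 in⁴
Solid circle: I = πd⁴/64  ⇒  d = (64I/π)^(1/4) = (64×17.29/π)^(1/4) = 4.33 in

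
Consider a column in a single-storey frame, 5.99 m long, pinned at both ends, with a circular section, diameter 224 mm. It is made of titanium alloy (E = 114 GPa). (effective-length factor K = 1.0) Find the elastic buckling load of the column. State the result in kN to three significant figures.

I = πd⁴/64 = π×224⁴/64 = 1.236×10^8 mm⁴
I = 1.236×10^8 mm⁴ = 1.236×10^-4 m⁴
Effective length L_e = K·L = 1 × 5.99 = 5.990 m
P_cr = π²EI / L_e² = π² × 114×10⁹ × 1.236×10^-4 / 5.990² = 3.875×10^6 N

P_cr ≈ 3880 kN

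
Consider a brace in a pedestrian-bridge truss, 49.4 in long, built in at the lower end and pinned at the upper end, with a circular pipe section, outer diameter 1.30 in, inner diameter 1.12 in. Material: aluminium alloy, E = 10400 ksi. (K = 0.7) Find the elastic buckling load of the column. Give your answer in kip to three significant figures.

P_cr ≈ 5.40 kip

d_o = 1.30 in, d_i = 1.12 in
I = π(d_o⁴ − d_i⁴)/64 = π(1.30⁴ − 1.120⁴)/64 = 6.296×10^-2 in⁴
Effective length L_e = K·L = 0.7 × 49.4 = 34.58 in
P_cr = π²EI / L_e² = π² × 10400×10³ × 6.296×10^-2 / 34.58² = 5.404×10^3 lb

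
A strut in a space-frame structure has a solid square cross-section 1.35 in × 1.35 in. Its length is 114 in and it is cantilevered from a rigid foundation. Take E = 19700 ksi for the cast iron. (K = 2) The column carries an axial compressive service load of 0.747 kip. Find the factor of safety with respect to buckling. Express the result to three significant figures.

n ≈ 1.39

I = a⁴/12 = 1.35⁴/12 = 0.2768 in⁴
Effective length L_e = K·L = 2 × 114 = 228.0 in
P_cr = π²EI / L_e² = π² × 19700×10³ × 0.2768 / 228.0² = 1.035×10^3 lb
Factor of safety n = P_cr / P = 1.0353 / 0.747 = 1.39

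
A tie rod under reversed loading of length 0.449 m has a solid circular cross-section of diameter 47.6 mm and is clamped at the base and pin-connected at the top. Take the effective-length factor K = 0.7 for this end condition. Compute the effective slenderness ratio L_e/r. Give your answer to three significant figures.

For a solid circle r = d/4 = 47.6/4 = 11.90 mm
L_e = K·L = 0.7 × 0.449 m = 0.3143 m = 314.30 mm
λ = L_e / r_min = 314.30 / 11.90 = 26.4

λ ≈ 26.4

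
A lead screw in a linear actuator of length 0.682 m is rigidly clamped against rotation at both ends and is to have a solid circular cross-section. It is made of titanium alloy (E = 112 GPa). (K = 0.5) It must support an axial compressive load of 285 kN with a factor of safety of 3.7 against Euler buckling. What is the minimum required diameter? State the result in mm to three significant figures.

d ≈ 38.8 mm

Required P_cr = n·P = 3.7 × 285 = 1054 kN
L_e = K·L = 0.5 × 0.682 = 0.3410 m
Required I = P_cr·L_e²/(π²E) = 1.054×10^6 × 0.3410² / (π² × 1.12×10^11) = 1.109×10^-7 m⁴
I_req = 1.109×10^5 mm⁴
Solid circle: I = πd⁴/64  ⇒  d = (64I/π)^(1/4) = (64×1.109×10^5/π)^(1/4) = 38.8 mm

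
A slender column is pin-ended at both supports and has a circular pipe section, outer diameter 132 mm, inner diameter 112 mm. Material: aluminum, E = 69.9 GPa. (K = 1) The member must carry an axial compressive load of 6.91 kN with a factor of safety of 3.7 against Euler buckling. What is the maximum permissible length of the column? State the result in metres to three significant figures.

d_o = 132 mm, d_i = 112 mm
I = π(d_o⁴ − d_i⁴)/64 = π(132⁴ − 112.0⁴)/64 = 7.179×10^6 mm⁴
I = 7.179×10^-6 m⁴
Required critical load P_cr = n·P = 3.7 × 6.91 = 25.57 kN = 2.557×10^4 N
From P_cr = π²EI/(K·L)²:  L = (1/K)·√(π²EI/P_cr) = (1/1)·√(π²×6.99×10^10×7.179×10^-6/2.557×10^4)
L = 13.9 m

L_max ≈ 13.9 m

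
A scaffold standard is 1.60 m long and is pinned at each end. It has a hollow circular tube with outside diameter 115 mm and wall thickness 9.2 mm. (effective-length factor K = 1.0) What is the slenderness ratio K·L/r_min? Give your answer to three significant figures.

λ ≈ 42.6

Inner diameter d_i = 115 − 2×9.2 = 96.60 mm
I = π(d_o⁴ − d_i⁴)/64 = π(115⁴ − 96.60⁴)/64 = 4.311×10^6 mm⁴
A = 3.058×10^3 mm²;  r_min = √(I/A) = √(4.311×10^6/3.058×10^3) = 37.55 mm
L_e = K·L = 1 × 1.60 m = 1.600 m = 1600.0 mm
λ = L_e / r_min = 1600.0 / 37.55 = 42.6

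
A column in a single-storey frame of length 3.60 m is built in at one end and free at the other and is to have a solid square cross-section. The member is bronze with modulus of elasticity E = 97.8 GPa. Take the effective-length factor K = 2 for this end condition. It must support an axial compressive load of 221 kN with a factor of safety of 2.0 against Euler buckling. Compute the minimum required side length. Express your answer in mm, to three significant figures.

a ≈ 130 mm

Required P_cr = n·P = 2.0 × 221 = 442.0 kN
L_e = K·L = 2 × 3.60 = 7.200 m
Required I = P_cr·L_e²/(π²E) = 4.420×10^5 × 7.200² / (π² × 9.78×10^10) = 2.374×10^-5 m⁴
I_req = 2.374×10^7 mm⁴
Solid square: I = a⁴/12  ⇒  a = (12I)^(1/4) = (12×2.374×10^7)^(1/4) = 130 mm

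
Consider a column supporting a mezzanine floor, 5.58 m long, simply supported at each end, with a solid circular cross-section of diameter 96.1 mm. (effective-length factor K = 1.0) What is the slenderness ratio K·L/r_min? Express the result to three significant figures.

λ ≈ 232

I = πd⁴/64 = π×96.1⁴/64 = 4.187×10^6 mm⁴
A = 7.253×10^3 mm²;  r_min = √(I/A) = √(4.187×10^6/7.253×10^3) = 24.02 mm
L_e = K·L = 1 × 5.58 m = 5.580 m = 5580.0 mm
λ = L_e / r_min = 5580.0 / 24.02 = 232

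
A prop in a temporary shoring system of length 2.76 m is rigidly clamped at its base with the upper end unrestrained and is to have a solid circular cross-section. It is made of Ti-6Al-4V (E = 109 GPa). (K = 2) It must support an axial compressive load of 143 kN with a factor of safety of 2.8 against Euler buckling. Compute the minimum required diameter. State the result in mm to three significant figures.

d ≈ 123 mm

Required P_cr = n·P = 2.8 × 143 = 400.4 kN
L_e = K·L = 2 × 2.76 = 5.520 m
Required I = P_cr·L_e²/(π²E) = 4.004×10^5 × 5.520² / (π² × 1.09×10^11) = 1.134×10^-5 m⁴
I_req = 1.134×10^7 mm⁴
Solid circle: I = πd⁴/64  ⇒  d = (64I/π)^(1/4) = (64×1.134×10^7/π)^(1/4) = 123 mm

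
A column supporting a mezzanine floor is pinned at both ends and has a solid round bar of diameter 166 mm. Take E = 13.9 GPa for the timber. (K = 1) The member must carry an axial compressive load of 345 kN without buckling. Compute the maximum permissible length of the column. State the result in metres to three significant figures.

I = πd⁴/64 = π×166⁴/64 = 3.727×10^7 mm⁴
I = 3.727×10^-5 m⁴
At the buckling limit P_cr = P = 3.450×10^5 N
From P_cr = π²EI/(K·L)²:  L = (1/K)·√(π²EI/P_cr) = (1/1)·√(π²×1.39×10^10×3.727×10^-5/3.450×10^5)
L = 3.85 m

L_max ≈ 3.85 m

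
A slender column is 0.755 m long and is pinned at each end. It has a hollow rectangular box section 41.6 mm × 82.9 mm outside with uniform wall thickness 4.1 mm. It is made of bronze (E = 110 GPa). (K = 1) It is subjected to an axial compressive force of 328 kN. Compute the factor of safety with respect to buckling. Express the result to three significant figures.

Inner dimensions: h_i = 82.9 − 2×4.1 = 74.70 mm, b_i = 41.6 − 2×4.1 = 33.40 mm
Weak-axis I_min = (h_o·b_o³ − h_i·b_i³)/12 with b_o = 41.6, b_i = 33.40 mm (shorter outer/inner sides).
I_min = (82.9×41.6³ − 74.70×33.40³)/12 = 2.654×10^5 mm⁴
I = 2.654×10^5 mm⁴ = 2.654×10^-7 m⁴
Effective length L_e = K·L = 1 × 0.755 = 0.7550 m
P_cr = π²EI / L_e² = π² × 110×10⁹ × 2.654×10^-7 / 0.7550² = 5.055×10^5 N
Factor of safety n = P_cr / P = 505.47 / 328 = 1.54

n ≈ 1.54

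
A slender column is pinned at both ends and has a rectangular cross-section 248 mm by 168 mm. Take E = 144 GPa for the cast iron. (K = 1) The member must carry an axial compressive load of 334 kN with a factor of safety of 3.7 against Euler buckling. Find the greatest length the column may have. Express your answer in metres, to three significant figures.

Buckling occurs about the weak axis: I_min = h·b³/12 with b = 168 mm (the shorter side).
I_min = 248×168³/12 = 9.799×10^7 mm⁴
I = 9.799×10^-5 m⁴
Required critical load P_cr = n·P = 3.7 × 334 = 1236 kN = 1.236×10^6 N
From P_cr = π²EI/(K·L)²:  L = (1/K)·√(π²EI/P_cr) = (1/1)·√(π²×1.44×10^11×9.799×10^-5/1.236×10^6)
L = 10.6 m

L_max ≈ 10.6 m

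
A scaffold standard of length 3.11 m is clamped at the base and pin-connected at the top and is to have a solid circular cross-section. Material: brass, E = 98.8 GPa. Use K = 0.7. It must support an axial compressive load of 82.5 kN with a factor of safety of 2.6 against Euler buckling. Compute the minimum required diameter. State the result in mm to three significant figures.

d ≈ 67.9 mm

Required P_cr = n·P = 2.6 × 82.5 = 214.5 kN
L_e = K·L = 0.7 × 3.11 = 2.177 m
Required I = P_cr·L_e²/(π²E) = 2.145×10^5 × 2.177² / (π² × 9.88×10^10) = 1.043×10^-6 m⁴
I_req = 1.043×10^6 mm⁴
Solid circle: I = πd⁴/64  ⇒  d = (64I/π)^(1/4) = (64×1.043×10^6/π)^(1/4) = 67.9 mm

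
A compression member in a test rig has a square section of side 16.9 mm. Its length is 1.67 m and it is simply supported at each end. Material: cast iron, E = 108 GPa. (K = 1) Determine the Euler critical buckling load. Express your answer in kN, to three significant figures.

P_cr ≈ 2.60 kN

I = a⁴/12 = 16.9⁴/12 = 6.798×10^3 mm⁴
I = 6.798×10^3 mm⁴ = 6.798×10^-9 m⁴
Effective length L_e = K·L = 1 × 1.67 = 1.670 m
P_cr = π²EI / L_e² = π² × 108×10⁹ × 6.798×10^-9 / 1.670² = 2.598×10^3 N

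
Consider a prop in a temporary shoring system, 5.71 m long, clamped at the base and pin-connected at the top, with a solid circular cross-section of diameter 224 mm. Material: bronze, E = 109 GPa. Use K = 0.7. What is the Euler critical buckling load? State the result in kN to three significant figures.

I = πd⁴/64 = π×224⁴/64 = 1.236×10^8 mm⁴
I = 1.236×10^8 mm⁴ = 1.236×10^-4 m⁴
Effective length L_e = K·L = 0.7 × 5.71 = 3.997 m
P_cr = π²EI / L_e² = π² × 109×10⁹ × 1.236×10^-4 / 3.997² = 8.322×10^6 N

P_cr ≈ 8320 kN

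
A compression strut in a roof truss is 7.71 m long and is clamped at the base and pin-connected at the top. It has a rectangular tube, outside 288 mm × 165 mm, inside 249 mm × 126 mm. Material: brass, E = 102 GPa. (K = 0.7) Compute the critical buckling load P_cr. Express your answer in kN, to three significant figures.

P_cr ≈ 2290 kN

Weak-axis I_min = (h_o·b_o³ − h_i·b_i³)/12 with b_o = 165, b_i = 126.0 mm (shorter outer/inner sides).
I_min = (288×165³ − 249.0×126.0³)/12 = 6.630×10^7 mm⁴
I = 6.630×10^7 mm⁴ = 6.630×10^-5 m⁴
Effective length L_e = K·L = 0.7 × 7.71 = 5.397 m
P_cr = π²EI / L_e² = π² × 102×10⁹ × 6.630×10^-5 / 5.397² = 2.292×10^6 N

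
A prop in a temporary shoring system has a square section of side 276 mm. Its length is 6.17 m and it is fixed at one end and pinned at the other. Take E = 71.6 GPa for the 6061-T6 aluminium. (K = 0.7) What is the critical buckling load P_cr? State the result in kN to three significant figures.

P_cr ≈ 18300 kN

I = a⁴/12 = 276⁴/12 = 4.836×10^8 mm⁴
I = 4.836×10^8 mm⁴ = 4.836×10^-4 m⁴
Effective length L_e = K·L = 0.7 × 6.17 = 4.319 m
P_cr = π²EI / L_e² = π² × 71.6×10⁹ × 4.836×10^-4 / 4.319² = 1.832×10^7 N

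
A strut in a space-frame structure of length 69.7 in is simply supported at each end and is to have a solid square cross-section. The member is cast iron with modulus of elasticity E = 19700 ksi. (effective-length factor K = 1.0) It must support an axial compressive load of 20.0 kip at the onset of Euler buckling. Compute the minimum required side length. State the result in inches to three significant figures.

L_e = K·L = 1 × 69.7 = 69.70 in
Required I = P_cr·L_e²/(π²E) = 2.000×10^4 × 69.70² / (π² × 1.97×10^7) = 0.4997 in⁴
Solid square: I = a⁴/12  ⇒  a = (12I)^(1/4) = (12×0.4997)^(1/4) = 1.56 in

a ≈ 1.56 in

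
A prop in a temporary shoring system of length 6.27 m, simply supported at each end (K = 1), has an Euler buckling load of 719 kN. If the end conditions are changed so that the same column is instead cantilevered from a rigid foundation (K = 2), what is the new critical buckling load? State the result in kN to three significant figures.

P_cr ≈ 180 kN

P_cr ∝ 1/K², so P_cr,new = P_cr,old × (K_old/K_new)² = 719 × (1/2)²
= 719 × 0.2500 = 180 kN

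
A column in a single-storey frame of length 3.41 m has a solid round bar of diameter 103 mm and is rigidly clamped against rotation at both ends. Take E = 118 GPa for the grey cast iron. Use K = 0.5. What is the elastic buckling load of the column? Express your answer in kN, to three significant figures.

I = πd⁴/64 = π×103⁴/64 = 5.525×10^6 mm⁴
I = 5.525×10^6 mm⁴ = 5.525×10^-6 m⁴
Effective length L_e = K·L = 0.5 × 3.41 = 1.705 m
P_cr = π²EI / L_e² = π² × 118×10⁹ × 5.525×10^-6 / 1.705² = 2.213×10^6 N

P_cr ≈ 2210 kN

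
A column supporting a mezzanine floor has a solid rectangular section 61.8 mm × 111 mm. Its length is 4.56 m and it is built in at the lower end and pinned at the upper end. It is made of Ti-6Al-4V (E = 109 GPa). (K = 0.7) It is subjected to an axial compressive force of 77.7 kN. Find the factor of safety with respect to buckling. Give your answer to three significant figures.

Buckling occurs about the weak axis: I_min = h·b³/12 with b = 61.8 mm (the shorter side).
I_min = 111×61.8³/12 = 2.183×10^6 mm⁴
I = 2.183×10^6 mm⁴ = 2.183×10^-6 m⁴
Effective length L_e = K·L = 0.7 × 4.56 = 3.192 m
P_cr = π²EI / L_e² = π² × 109×10⁹ × 2.183×10^-6 / 3.192² = 2.305×10^5 N
Factor of safety n = P_cr / P = 230.52 / 77.7 = 2.97

n ≈ 2.97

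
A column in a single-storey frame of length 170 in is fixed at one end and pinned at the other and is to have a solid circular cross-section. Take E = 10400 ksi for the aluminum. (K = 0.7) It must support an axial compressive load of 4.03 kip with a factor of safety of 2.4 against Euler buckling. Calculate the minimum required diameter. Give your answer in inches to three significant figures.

d ≈ 2.28 in

Required P_cr = n·P = 2.4 × 4.03 = 9.672 kip
L_e = K·L = 0.7 × 170 = 119.0 in
Required I = P_cr·L_e²/(π²E) = 9.672×10^3 × 119.0² / (π² × 1.04×10^7) = 1.334 in⁴
Solid circle: I = πd⁴/64  ⇒  d = (64I/π)^(1/4) = (64×1.334/π)^(1/4) = 2.28 in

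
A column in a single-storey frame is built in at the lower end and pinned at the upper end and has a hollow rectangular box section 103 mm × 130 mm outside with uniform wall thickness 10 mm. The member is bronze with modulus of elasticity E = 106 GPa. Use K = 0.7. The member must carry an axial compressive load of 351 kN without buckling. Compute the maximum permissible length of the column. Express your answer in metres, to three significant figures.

Inner dimensions: h_i = 130 − 2×10 = 110.0 mm, b_i = 103 − 2×10 = 83.00 mm
Weak-axis I_min = (h_o·b_o³ − h_i·b_i³)/12 with b_o = 103, b_i = 83.00 mm (shorter outer/inner sides).
I_min = (130×103³ − 110.0×83.00³)/12 = 6.596×10^6 mm⁴
I = 6.596×10^-6 m⁴
At the buckling limit P_cr = P = 3.510×10^5 N
From P_cr = π²EI/(K·L)²:  L = (1/K)·√(π²EI/P_cr) = (1/0.7)·√(π²×1.06×10^11×6.596×10^-6/3.510×10^5)
L = 6.33 m

L_max ≈ 6.33 m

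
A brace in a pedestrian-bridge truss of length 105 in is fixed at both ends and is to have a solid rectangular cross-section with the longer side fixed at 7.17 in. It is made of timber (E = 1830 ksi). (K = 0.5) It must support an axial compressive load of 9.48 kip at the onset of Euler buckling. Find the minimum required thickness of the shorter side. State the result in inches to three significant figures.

b ≈ 1.34 in

L_e = K·L = 0.5 × 105 = 52.50 in
Required I = P_cr·L_e²/(π²E) = 9.480×10^3 × 52.50² / (π² × 1.83×10^6) = 1.447 in⁴
Rectangle, weak axis: I_min = h·b³/12 with h = 7.17 in fixed  ⇒  b = (12I/h)^(1/3) = 1.34 in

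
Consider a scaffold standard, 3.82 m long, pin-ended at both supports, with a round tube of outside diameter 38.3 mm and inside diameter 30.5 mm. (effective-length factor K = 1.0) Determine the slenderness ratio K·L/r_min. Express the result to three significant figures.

d_o = 38.3 mm, d_i = 30.5 mm
I = π(d_o⁴ − d_i⁴)/64 = π(38.3⁴ − 30.50⁴)/64 = 6.315×10^4 mm⁴
A = 421.5 mm²;  r_min = √(I/A) = √(6.315×10^4/421.5) = 12.24 mm
L_e = K·L = 1 × 3.82 m = 3.820 m = 3820.0 mm
λ = L_e / r_min = 3820.0 / 12.24 = 312

λ ≈ 312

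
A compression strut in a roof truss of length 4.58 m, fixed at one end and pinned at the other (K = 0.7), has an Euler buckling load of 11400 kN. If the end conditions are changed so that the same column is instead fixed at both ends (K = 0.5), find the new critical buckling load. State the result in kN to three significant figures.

P_cr ∝ 1/K², so P_cr,new = P_cr,old × (K_old/K_new)² = 11400 × (0.7/0.5)²
= 11400 × 1.960 = 22300 kN

P_cr ≈ 22300 kN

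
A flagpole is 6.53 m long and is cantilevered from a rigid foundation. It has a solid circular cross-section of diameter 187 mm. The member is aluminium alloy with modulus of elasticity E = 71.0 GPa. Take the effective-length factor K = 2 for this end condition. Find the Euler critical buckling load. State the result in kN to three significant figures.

I = πd⁴/64 = π×187⁴/64 = 6.003×10^7 mm⁴
I = 6.003×10^7 mm⁴ = 6.003×10^-5 m⁴
Effective length L_e = K·L = 2 × 6.53 = 13.06 m
P_cr = π²EI / L_e² = π² × 71.0×10⁹ × 6.003×10^-5 / 13.06² = 2.466×10^5 N

P_cr ≈ 247 kN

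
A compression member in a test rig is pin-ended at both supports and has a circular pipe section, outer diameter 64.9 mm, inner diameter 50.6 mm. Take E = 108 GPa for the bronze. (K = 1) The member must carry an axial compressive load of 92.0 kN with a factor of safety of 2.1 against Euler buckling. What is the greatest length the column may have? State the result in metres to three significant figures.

d_o = 64.9 mm, d_i = 50.6 mm
I = π(d_o⁴ − d_i⁴)/64 = π(64.9⁴ − 50.60⁴)/64 = 5.491×10^5 mm⁴
I = 5.491×10^-7 m⁴
Required critical load P_cr = n·P = 2.1 × 92.0 = 193.2 kN = 1.932×10^5 N
From P_cr = π²EI/(K·L)²:  L = (1/K)·√(π²EI/P_cr) = (1/1)·√(π²×1.08×10^11×5.491×10^-7/1.932×10^5)
L = 1.74 m

L_max ≈ 1.74 m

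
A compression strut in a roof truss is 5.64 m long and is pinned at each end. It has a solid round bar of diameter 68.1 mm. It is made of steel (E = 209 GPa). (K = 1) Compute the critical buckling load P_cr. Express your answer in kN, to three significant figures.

I = πd⁴/64 = π×68.1⁴/64 = 1.056×10^6 mm⁴
I = 1.056×10^6 mm⁴ = 1.056×10^-6 m⁴
Effective length L_e = K·L = 1 × 5.64 = 5.640 m
P_cr = π²EI / L_e² = π² × 209×10⁹ × 1.056×10^-6 / 5.640² = 6.846×10^4 N

P_cr ≈ 68.5 kN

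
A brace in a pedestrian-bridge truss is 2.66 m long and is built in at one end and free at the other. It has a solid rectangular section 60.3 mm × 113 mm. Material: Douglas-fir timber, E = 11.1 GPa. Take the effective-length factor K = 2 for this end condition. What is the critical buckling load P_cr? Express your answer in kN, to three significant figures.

Buckling occurs about the weak axis: I_min = h·b³/12 with b = 60.3 mm (the shorter side).
I_min = 113×60.3³/12 = 2.065×10^6 mm⁴
I = 2.065×10^6 mm⁴ = 2.065×10^-6 m⁴
Effective length L_e = K·L = 2 × 2.66 = 5.320 m
P_cr = π²EI / L_e² = π² × 11.1×10⁹ × 2.065×10^-6 / 5.320² = 7.992×10^3 N

P_cr ≈ 7.99 kN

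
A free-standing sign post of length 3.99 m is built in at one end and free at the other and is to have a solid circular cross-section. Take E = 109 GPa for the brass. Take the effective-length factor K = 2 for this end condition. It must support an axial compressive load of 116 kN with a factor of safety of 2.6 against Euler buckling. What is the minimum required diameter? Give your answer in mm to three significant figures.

d ≈ 138 mm

Required P_cr = n·P = 2.6 × 116 = 301.6 kN
L_e = K·L = 2 × 3.99 = 7.980 m
Required I = P_cr·L_e²/(π²E) = 3.016×10^5 × 7.980² / (π² × 1.09×10^11) = 1.785×10^-5 m⁴
I_req = 1.785×10^7 mm⁴
Solid circle: I = πd⁴/64  ⇒  d = (64I/π)^(1/4) = (64×1.785×10^7/π)^(1/4) = 138 mm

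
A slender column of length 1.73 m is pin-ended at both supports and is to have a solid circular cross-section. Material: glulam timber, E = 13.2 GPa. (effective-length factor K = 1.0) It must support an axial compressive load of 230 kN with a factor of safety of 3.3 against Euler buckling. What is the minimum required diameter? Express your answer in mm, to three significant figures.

Required P_cr = n·P = 3.3 × 230 = 759.0 kN
L_e = K·L = 1 × 1.73 = 1.730 m
Required I = P_cr·L_e²/(π²E) = 7.590×10^5 × 1.730² / (π² × 1.32×10^10) = 1.744×10^-5 m⁴
I_req = 1.744×10^7 mm⁴
Solid circle: I = πd⁴/64  ⇒  d = (64I/π)^(1/4) = (64×1.744×10^7/π)^(1/4) = 137 mm

d ≈ 137 mm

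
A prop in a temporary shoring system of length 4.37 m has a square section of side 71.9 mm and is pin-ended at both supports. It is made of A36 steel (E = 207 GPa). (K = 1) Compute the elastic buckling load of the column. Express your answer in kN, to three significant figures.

I = a⁴/12 = 71.9⁴/12 = 2.227×10^6 mm⁴
I = 2.227×10^6 mm⁴ = 2.227×10^-6 m⁴
Effective length L_e = K·L = 1 × 4.37 = 4.370 m
P_cr = π²EI / L_e² = π² × 207×10⁹ × 2.227×10^-6 / 4.370² = 2.383×10^5 N

P_cr ≈ 238 kN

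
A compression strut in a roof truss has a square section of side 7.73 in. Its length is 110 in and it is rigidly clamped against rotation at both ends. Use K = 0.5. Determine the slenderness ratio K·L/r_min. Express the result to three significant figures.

λ ≈ 24.6

For a square r = a/√12 = 7.73/√12 = 2.231 in
L_e = K·L = 0.5 × 110 = 55.00 in
λ = L_e / r_min = 55.000 / 2.231 = 24.6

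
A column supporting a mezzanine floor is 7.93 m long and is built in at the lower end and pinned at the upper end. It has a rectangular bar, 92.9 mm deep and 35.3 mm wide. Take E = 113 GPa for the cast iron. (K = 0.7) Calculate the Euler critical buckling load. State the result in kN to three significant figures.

Buckling occurs about the weak axis: I_min = h·b³/12 with b = 35.3 mm (the shorter side).
I_min = 92.9×35.3³/12 = 3.405×10^5 mm⁴
I = 3.405×10^5 mm⁴ = 3.405×10^-7 m⁴
Effective length L_e = K·L = 0.7 × 7.93 = 5.551 m
P_cr = π²EI / L_e² = π² × 113×10⁹ × 3.405×10^-7 / 5.551² = 1.233×10^4 N

P_cr ≈ 12.3 kN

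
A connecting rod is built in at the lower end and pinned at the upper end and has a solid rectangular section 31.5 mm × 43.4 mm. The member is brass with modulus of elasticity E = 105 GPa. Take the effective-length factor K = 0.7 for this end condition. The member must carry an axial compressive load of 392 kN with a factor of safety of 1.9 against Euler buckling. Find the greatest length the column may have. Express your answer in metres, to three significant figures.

L_max ≈ 0.567 m

Buckling occurs about the weak axis: I_min = h·b³/12 with b = 31.5 mm (the shorter side).
I_min = 43.4×31.5³/12 = 1.130×10^5 mm⁴
I = 1.130×10^-7 m⁴
Required critical load P_cr = n·P = 1.9 × 392 = 744.8 kN = 7.448×10^5 N
From P_cr = π²EI/(K·L)²:  L = (1/K)·√(π²EI/P_cr) = (1/0.7)·√(π²×1.05×10^11×1.130×10^-7/7.448×10^5)
L = 0.567 m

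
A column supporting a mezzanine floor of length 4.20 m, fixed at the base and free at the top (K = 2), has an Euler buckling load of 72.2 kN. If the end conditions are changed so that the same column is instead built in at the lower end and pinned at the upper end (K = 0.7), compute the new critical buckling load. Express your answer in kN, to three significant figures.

P_cr ∝ 1/K², so P_cr,new = P_cr,old × (K_old/K_new)² = 72.2 × (2/0.7)²
= 72.2 × 8.163 = 589 kN

P_cr ≈ 589 kN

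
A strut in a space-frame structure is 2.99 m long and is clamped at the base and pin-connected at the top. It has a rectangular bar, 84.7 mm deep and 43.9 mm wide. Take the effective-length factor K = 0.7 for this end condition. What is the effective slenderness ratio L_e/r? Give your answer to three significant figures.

λ ≈ 165

Buckling occurs about the weak axis: I_min = h·b³/12 with b = 43.9 mm (the shorter side).
I_min = 84.7×43.9³/12 = 5.972×10^5 mm⁴
A = 3.718×10^3 mm²;  r_min = √(I/A) = √(5.972×10^5/3.718×10^3) = 12.67 mm
L_e = K·L = 0.7 × 2.99 m = 2.093 m = 2093.0 mm
λ = L_e / r_min = 2093.0 / 12.67 = 165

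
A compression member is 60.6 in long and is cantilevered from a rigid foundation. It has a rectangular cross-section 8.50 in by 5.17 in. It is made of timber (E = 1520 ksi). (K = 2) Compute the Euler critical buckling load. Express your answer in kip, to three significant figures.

Buckling occurs about the weak axis: I_min = h·b³/12 with b = 5.17 in (the shorter side).
I_min = 8.50×5.17³/12 = 97.88 in⁴
Effective length L_e = K·L = 2 × 60.6 = 121.2 in
P_cr = π²EI / L_e² = π² × 1520×10³ × 97.88 / 121.2² = 9.996×10^4 lb

P_cr ≈ 100 kip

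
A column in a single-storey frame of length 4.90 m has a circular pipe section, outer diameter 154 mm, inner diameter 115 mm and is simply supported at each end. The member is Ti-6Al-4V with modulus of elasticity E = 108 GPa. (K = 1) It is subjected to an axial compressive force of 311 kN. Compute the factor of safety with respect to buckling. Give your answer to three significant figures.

n ≈ 2.72

d_o = 154 mm, d_i = 115 mm
I = π(d_o⁴ − d_i⁴)/64 = π(154⁴ − 115.0⁴)/64 = 1.902×10^7 mm⁴
I = 1.902×10^7 mm⁴ = 1.902×10^-5 m⁴
Effective length L_e = K·L = 1 × 4.90 = 4.900 m
P_cr = π²EI / L_e² = π² × 108×10⁹ × 1.902×10^-5 / 4.900² = 8.446×10^5 N
Factor of safety n = P_cr / P = 844.55 / 311 = 2.72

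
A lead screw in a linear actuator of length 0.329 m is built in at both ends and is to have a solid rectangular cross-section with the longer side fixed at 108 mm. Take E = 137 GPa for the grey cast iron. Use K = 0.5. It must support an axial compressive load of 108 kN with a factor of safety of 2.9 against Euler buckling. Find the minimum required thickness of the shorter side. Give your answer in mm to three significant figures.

b ≈ 8.86 mm

Required P_cr = n·P = 2.9 × 108 = 313.2 kN
L_e = K·L = 0.5 × 0.329 = 0.1645 m
Required I = P_cr·L_e²/(π²E) = 3.132×10^5 × 0.1645² / (π² × 1.37×10^11) = 6.268×10^-9 m⁴
I_req = 6.268×10^3 mm⁴
Rectangle, weak axis: I_min = h·b³/12 with h = 108 mm fixed  ⇒  b = (12I/h)^(1/3) = 8.86 mm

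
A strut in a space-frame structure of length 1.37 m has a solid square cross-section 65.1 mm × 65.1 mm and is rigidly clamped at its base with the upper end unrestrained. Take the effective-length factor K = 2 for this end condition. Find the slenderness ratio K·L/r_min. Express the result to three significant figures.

λ ≈ 146

I = a⁴/12 = 65.1⁴/12 = 1.497×10^6 mm⁴
A = 4.238×10^3 mm²;  r_min = √(I/A) = √(1.497×10^6/4.238×10^3) = 18.79 mm
L_e = K·L = 2 × 1.37 m = 2.740 m = 2740.0 mm
λ = L_e / r_min = 2740.0 / 18.79 = 146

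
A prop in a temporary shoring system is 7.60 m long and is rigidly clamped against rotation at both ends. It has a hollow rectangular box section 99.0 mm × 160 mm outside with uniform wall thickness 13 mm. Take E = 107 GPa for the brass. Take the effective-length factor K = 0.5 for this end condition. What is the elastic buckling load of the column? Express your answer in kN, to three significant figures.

Inner dimensions: h_i = 160 − 2×13 = 134.0 mm, b_i = 99.0 − 2×13 = 73.00 mm
Weak-axis I_min = (h_o·b_o³ − h_i·b_i³)/12 with b_o = 99.0, b_i = 73.00 mm (shorter outer/inner sides).
I_min = (160×99.0³ − 134.0×73.00³)/12 = 8.593×10^6 mm⁴
I = 8.593×10^6 mm⁴ = 8.593×10^-6 m⁴
Effective length L_e = K·L = 0.5 × 7.60 = 3.800 m
P_cr = π²EI / L_e² = π² × 107×10⁹ × 8.593×10^-6 / 3.800² = 6.285×10^5 N

P_cr ≈ 628 kN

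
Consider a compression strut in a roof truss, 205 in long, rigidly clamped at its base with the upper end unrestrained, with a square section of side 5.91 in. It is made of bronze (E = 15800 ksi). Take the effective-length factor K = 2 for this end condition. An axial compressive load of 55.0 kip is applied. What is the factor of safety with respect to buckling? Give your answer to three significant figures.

n ≈ 1.71

I = a⁴/12 = 5.91⁴/12 = 101.7 in⁴
Effective length L_e = K·L = 2 × 205 = 410.0 in
P_cr = π²EI / L_e² = π² × 15800×10³ × 101.7 / 410.0² = 9.431×10^4 lb
Factor of safety n = P_cr / P = 94.310 / 55.0 = 1.71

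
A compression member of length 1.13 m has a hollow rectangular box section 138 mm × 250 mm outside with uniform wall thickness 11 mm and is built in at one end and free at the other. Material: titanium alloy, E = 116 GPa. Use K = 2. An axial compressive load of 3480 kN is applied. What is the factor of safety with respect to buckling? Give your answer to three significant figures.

Inner dimensions: h_i = 250 − 2×11 = 228.0 mm, b_i = 138 − 2×11 = 116.0 mm
Weak-axis I_min = (h_o·b_o³ − h_i·b_i³)/12 with b_o = 138, b_i = 116.0 mm (shorter outer/inner sides).
I_min = (250×138³ − 228.0×116.0³)/12 = 2.509×10^7 mm⁴
I = 2.509×10^7 mm⁴ = 2.509×10^-5 m⁴
Effective length L_e = K·L = 2 × 1.13 = 2.260 m
P_cr = π²EI / L_e² = π² × 116×10⁹ × 2.509×10^-5 / 2.260² = 5.625×10^6 N
Factor of safety n = P_cr / P = 5625.0 / 3480 = 1.62

n ≈ 1.62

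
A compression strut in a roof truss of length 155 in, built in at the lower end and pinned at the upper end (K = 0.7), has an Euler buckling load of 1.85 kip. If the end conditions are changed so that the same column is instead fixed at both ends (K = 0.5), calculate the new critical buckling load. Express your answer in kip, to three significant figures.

P_cr ∝ 1/K², so P_cr,new = P_cr,old × (K_old/K_new)² = 1.85 × (0.7/0.5)²
= 1.85 × 1.960 = 3.63 kip

P_cr ≈ 3.63 kip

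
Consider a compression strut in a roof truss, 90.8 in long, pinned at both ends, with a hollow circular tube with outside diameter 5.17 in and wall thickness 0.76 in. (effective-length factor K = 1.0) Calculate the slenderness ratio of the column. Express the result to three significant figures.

Inner diameter d_i = 5.17 − 2×0.76 = 3.650 in
I = π(d_o⁴ − d_i⁴)/64 = π(5.17⁴ − 3.650⁴)/64 = 26.36 in⁴
A = 10.53 in²;  r_min = √(I/A) = √(26.36/10.53) = 1.582 in
L_e = K·L = 1 × 90.8 = 90.80 in
λ = L_e / r_min = 90.800 / 1.582 = 57.4

λ ≈ 57.4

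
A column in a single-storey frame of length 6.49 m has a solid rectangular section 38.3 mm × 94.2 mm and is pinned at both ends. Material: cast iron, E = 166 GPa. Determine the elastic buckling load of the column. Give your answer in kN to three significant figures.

Buckling occurs about the weak axis: I_min = h·b³/12 with b = 38.3 mm (the shorter side).
I_min = 94.2×38.3³/12 = 4.410×10^5 mm⁴
I = 4.410×10^5 mm⁴ = 4.410×10^-7 m⁴
Effective length L_e = K·L = 1 × 6.49 = 6.490 m
P_cr = π²EI / L_e² = π² × 166×10⁹ × 4.410×10^-7 / 6.490² = 1.715×10^4 N

P_cr ≈ 17.2 kN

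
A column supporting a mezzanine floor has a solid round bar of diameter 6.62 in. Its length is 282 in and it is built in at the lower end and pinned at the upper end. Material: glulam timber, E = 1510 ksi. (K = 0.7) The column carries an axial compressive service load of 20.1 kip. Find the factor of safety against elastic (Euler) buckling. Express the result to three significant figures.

n ≈ 1.79

I = πd⁴/64 = π×6.62⁴/64 = 94.28 in⁴
Effective length L_e = K·L = 0.7 × 282 = 197.4 in
P_cr = π²EI / L_e² = π² × 1510×10³ × 94.28 / 197.4² = 3.606×10^4 lb
Factor of safety n = P_cr / P = 36.057 / 20.1 = 1.79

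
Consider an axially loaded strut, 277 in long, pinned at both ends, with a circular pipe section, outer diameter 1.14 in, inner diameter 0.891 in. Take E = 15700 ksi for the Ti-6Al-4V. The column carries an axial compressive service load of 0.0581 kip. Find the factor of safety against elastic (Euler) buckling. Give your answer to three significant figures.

d_o = 1.14 in, d_i = 0.891 in
I = π(d_o⁴ − d_i⁴)/64 = π(1.14⁴ − 0.8910⁴)/64 = 5.197×10^-2 in⁴
Effective length L_e = K·L = 1 × 277 = 277.0 in
P_cr = π²EI / L_e² = π² × 15700×10³ × 5.197×10^-2 / 277.0² = 105.0 lb
Factor of safety n = P_cr / P = 0.10495 / 0.0581 = 1.81

n ≈ 1.81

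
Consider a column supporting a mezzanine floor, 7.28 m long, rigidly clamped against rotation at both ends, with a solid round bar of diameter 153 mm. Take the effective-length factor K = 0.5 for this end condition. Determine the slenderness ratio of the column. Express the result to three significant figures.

For a solid circle r = d/4 = 153/4 = 38.25 mm
L_e = K·L = 0.5 × 7.28 m = 3.640 m = 3640.0 mm
λ = L_e / r_min = 3640.0 / 38.25 = 95.2

λ ≈ 95.2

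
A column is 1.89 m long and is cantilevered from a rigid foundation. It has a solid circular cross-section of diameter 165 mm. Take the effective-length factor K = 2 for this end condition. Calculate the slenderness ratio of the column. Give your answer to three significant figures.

λ ≈ 91.6

For a solid circle r = d/4 = 165/4 = 41.25 mm
L_e = K·L = 2 × 1.89 m = 3.780 m = 3780.0 mm
λ = L_e / r_min = 3780.0 / 41.25 = 91.6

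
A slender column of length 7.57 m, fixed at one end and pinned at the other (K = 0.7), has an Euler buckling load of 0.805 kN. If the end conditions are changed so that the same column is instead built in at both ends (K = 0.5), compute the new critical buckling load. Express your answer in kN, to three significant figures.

P_cr ≈ 1.58 kN

P_cr ∝ 1/K², so P_cr,new = P_cr,old × (K_old/K_new)² = 0.805 × (0.7/0.5)²
= 0.805 × 1.960 = 1.58 kN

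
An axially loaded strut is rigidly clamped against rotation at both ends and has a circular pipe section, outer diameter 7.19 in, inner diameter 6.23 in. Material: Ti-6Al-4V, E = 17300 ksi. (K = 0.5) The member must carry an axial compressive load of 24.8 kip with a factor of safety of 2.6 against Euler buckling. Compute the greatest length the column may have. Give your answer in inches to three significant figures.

L_max ≈ 779 in

d_o = 7.19 in, d_i = 6.23 in
I = π(d_o⁴ − d_i⁴)/64 = π(7.19⁴ − 6.230⁴)/64 = 57.24 in⁴
Required critical load P_cr = n·P = 2.6 × 24.8 = 64.48 kip = 6.448×10^4 lb
From P_cr = π²EI/(K·L)²:  L = (1/K)·√(π²EI/P_cr) = (1/0.5)·√(π²×1.73×10^7×57.24/6.448×10^4)
L = 779 in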